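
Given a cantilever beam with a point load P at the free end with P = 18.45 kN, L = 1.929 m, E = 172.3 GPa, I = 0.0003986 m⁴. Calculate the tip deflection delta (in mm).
Model: a cantilever beam with a point load P at the free end, so delta = (P·L^3) / (3·E·I).
Convert to SI units:
  P = 18.45 kN = 18450 N
  E = 172.3 GPa = 1.723 × 10¹¹ Pa
Substitute:
  delta = (18450 × 1.929^3) / (3 × (1.723 × 10¹¹) × 0.0003986)
  delta = 0.0006428 m
Convert: delta = 0.0006428 m = 0.6428 mm
Final answer: delta = 0.6428 mm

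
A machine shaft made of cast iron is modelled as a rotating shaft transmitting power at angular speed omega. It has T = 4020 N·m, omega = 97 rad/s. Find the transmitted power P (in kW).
Model: a rotating shaft transmitting power at angular speed omega, so P = T·omega.
Substitute:
  P = 4020 × 97
  P = 389900 W
Convert: P = 389900 W = 389.9 kW
Final answer: P = 389.9 kW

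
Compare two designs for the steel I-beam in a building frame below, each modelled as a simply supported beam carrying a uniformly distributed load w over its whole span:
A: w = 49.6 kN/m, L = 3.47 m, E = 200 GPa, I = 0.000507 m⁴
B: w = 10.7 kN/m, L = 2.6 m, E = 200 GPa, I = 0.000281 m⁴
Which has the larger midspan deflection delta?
Model: a simply supported beam carrying a uniformly distributed load w over its whole span, so delta = (5·w·L^4) / (384·E·I) (SI units).
  A: delta = (5 × 49600 × 3.47^4) / (384 × (2 × 10¹¹) × 0.000507) = 0.0009234 m = 0.9234 mm
  B: delta = (5 × 10700 × 2.6^4) / (384 × (2 × 10¹¹) × 0.000281) = 0.0001133 m = 0.1133 mm
0.9234 mm > 0.1133 mm, so A is larger.
Final answer: A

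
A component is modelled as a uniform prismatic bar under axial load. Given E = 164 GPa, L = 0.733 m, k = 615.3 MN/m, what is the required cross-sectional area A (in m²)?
Model: a uniform prismatic bar under axial load, so k = (A·E) / L.
Solve for A: A = (k·L) / E.
Convert to SI units:
  E = 164 GPa = 1.64 × 10¹¹ Pa
  k = 615.3 MN/m = 6.153 × 10⁸ N/m
Substitute:
  A = ((6.153 × 10⁸) × 0.733) / (1.64 × 10¹¹)
  A = 0.00275 m²
Final answer: A = 0.00275 m²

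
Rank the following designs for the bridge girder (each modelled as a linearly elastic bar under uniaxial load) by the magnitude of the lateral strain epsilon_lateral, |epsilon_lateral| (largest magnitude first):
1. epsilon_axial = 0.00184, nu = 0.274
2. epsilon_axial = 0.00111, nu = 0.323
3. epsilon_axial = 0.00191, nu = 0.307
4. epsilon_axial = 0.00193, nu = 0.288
Model: a linearly elastic bar under uniaxial load, so epsilon_lateral = -nu·epsilon_axial (SI units).
  Case 1: epsilon_lateral = -(0.274 × 0.00184) = -0.0005042
  Case 2: epsilon_lateral = -(0.323 × 0.00111) = -0.0003585
  Case 3: epsilon_lateral = -(0.307 × 0.00191) = -0.0005864
  Case 4: epsilon_lateral = -(0.288 × 0.00193) = -0.0005558
Ordering by |epsilon_lateral|: 0.0005864 (case 3) > 0.0005558 (case 4) > 0.0005042 (case 1) > 0.0003585 (case 2)
Final answer: 3, 4, 1, 2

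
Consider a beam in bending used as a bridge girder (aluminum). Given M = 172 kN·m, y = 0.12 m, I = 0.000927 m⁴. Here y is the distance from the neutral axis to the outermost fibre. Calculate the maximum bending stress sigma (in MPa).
Model: a beam in bending, so sigma = (M·y) / I.
Convert to SI units:
  M = 172 kN·m = 172000 N·m
Substitute:
  sigma = (172000 × 0.12) / 0.000927
  sigma = 2.227 × 10⁷ Pa
Convert: sigma = 2.227 × 10⁷ Pa = 22.27 MPa
Final answer: sigma = 22.27 MPa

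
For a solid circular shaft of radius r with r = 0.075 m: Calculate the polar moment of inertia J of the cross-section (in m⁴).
Model: a solid circular shaft of radius r, so J = (π·r^4) / 2.
Substitute:
  J = (π × 0.075^4) / 2
  J = 4.97 × 10⁻⁵ m⁴
Final answer: J = 4.97 × 10⁻⁵ m⁴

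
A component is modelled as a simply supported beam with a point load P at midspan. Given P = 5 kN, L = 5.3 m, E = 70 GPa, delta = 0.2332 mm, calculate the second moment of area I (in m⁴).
Model: a simply supported beam with a point load P at midspan, so delta = (P·L^3) / (48·E·I).
Solve for I: I = (P·L^3) / (48·delta·E).
Convert to SI units:
  P = 5 kN = 5000 N
  E = 70 GPa = 7 × 10¹⁰ Pa
  delta = 0.2332 mm = 0.0002332 m
Substitute:
  I = (5000 × 5.3^3) / (48 × 0.0002332 × (7 × 10¹⁰))
  I = 0.00095 m⁴
Final answer: I = 0.00095 m⁴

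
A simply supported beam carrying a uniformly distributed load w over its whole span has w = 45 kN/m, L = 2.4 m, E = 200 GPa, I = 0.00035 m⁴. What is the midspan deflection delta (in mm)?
Model: a simply supported beam carrying a uniformly distributed load w over its whole span, so delta = (5·w·L^4) / (384·E·I).
Convert to SI units:
  w = 45 kN/m = 45000 N/m
  E = 200 GPa = 2 × 10¹¹ Pa
Substitute:
  delta = (5 × 45000 × 2.4^4) / (384 × (2 × 10¹¹) × 0.00035)
  delta = 0.0002777 m
Convert: delta = 0.0002777 m = 0.2777 mm
Final answer: delta = 0.2777 mm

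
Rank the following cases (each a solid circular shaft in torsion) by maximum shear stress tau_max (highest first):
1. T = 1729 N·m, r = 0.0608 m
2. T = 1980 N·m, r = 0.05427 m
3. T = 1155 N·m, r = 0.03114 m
Model: a solid circular shaft in torsion, so tau_max = (2·T) / (π·r^3) (SI units).
  Case 1: tau_max = (2 × 1729) / (π × 0.0608^3) = 4.897 × 10⁶ Pa = 4.897 MPa
  Case 2: tau_max = (2 × 1980) / (π × 0.05427^3) = 7.886 × 10⁶ Pa = 7.886 MPa
  Case 3: tau_max = (2 × 1155) / (π × 0.03114^3) = 2.435 × 10⁷ Pa = 24.35 MPa
Ordering: 24.35 MPa (case 3) > 7.886 MPa (case 2) > 4.897 MPa (case 1)
Final answer: 3, 2, 1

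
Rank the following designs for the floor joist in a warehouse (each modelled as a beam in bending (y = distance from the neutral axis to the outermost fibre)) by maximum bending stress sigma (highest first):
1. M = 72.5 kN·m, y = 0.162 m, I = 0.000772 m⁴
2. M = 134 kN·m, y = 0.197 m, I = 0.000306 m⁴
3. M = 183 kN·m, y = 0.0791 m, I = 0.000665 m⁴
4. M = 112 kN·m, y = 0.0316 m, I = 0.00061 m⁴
Model: a beam in bending (y = distance from the neutral axis to the outermost fibre), so sigma = (M·y) / I (SI units).
  Case 1: sigma = (72500 × 0.162) / 0.000772 = 1.521 × 10⁷ Pa = 15.21 MPa
  Case 2: sigma = (134000 × 0.197) / 0.000306 = 8.627 × 10⁷ Pa = 86.27 MPa
  Case 3: sigma = (183000 × 0.0791) / 0.000665 = 2.177 × 10⁷ Pa = 21.77 MPa
  Case 4: sigma = (112000 × 0.0316) / 0.00061 = 5.802 × 10⁶ Pa = 5.802 MPa
Ordering: 86.27 MPa (case 2) > 21.77 MPa (case 3) > 15.21 MPa (case 1) > 5.802 MPa (case 4)
Final answer: 2, 3, 1, 4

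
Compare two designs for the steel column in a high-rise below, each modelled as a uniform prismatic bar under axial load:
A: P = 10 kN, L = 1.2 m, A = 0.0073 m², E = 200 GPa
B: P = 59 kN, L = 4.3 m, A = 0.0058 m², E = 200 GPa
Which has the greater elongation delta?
Model: a uniform prismatic bar under axial load, so delta = (P·L) / (A·E) (SI units).
  A: delta = (10000 × 1.2) / (0.0073 × (2 × 10¹¹)) = 8.219 × 10⁻⁶ m = 0.008219 mm
  B: delta = (59000 × 4.3) / (0.0058 × (2 × 10¹¹)) = 0.0002187 m = 0.2187 mm
0.2187 mm > 0.008219 mm, so B is larger.
Final answer: B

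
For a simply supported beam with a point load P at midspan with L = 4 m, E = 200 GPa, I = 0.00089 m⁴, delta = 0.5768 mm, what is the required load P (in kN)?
Model: a simply supported beam with a point load P at midspan, so delta = (P·L^3) / (48·E·I).
Solve for P: P = (48·delta·E·I) / L^3.
Convert to SI units:
  E = 200 GPa = 2 × 10¹¹ Pa
  delta = 0.5768 mm = 0.0005768 m
Substitute:
  P = (48 × 0.0005768 × (2 × 10¹¹) × 0.00089) / 4^3
  P = 77000 N
Convert: P = 77000 N = 77 kN
Final answer: P = 77 kN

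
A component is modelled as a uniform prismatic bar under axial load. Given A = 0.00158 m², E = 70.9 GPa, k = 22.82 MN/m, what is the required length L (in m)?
Model: a uniform prismatic bar under axial load, so k = (A·E) / L.
Solve for L: L = (A·E) / k.
Convert to SI units:
  E = 70.9 GPa = 7.09 × 10¹⁰ Pa
  k = 22.82 MN/m = 2.282 × 10⁷ N/m
Substitute:
  L = (0.00158 × (7.09 × 10¹⁰)) / (2.282 × 10⁷)
  L = 4.909 m
Final answer: L = 4.909 m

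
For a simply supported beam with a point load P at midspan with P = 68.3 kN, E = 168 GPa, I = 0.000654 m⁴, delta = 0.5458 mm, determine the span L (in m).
Model: a simply supported beam with a point load P at midspan, so delta = (P·L^3) / (48·E·I).
Solve for L: L = ((48·delta·E·I) / P)^(1/3).
Convert to SI units:
  P = 68.3 kN = 68300 N
  E = 168 GPa = 1.68 × 10¹¹ Pa
  delta = 0.5458 mm = 0.0005458 m
Substitute:
  L = ((48 × 0.0005458 × (1.68 × 10¹¹) × 0.000654) / 68300)^(1/3)
  L = 3.48 m
Final answer: L = 3.48 m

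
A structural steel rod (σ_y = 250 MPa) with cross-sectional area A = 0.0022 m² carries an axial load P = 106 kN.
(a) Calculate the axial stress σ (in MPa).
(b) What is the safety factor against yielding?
(a) Axial stress σ = P/A. Convert P = 106 kN = 106000 N.
  σ = 106000 / 0.0022 = 4.818 × 10⁷ Pa = 48.18 MPa
(b) Safety factor SF = σ_y/σ = 250 / 48.18 = 5.189
Final answer: (a) σ = 48.18 MPa, (b) SF = 5.189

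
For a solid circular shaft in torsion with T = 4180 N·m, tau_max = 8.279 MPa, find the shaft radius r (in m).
Model: a solid circular shaft in torsion, so tau_max = (2·T) / (π·r^3).
Solve for r: r = ((2·T) / (π·tau_max))^(1/3).
Convert to SI units:
  tau_max = 8.279 MPa = 8.279 × 10⁶ Pa
Substitute:
  r = ((2 × 4180) / (π × (8.279 × 10⁶)))^(1/3)
  r = 0.0685 m
Final answer: r = 0.0685 m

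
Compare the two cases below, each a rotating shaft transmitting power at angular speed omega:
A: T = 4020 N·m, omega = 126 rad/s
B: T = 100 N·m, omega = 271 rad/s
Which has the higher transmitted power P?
Model: a rotating shaft transmitting power at angular speed omega, so P = T·omega (SI units).
  A: P = 4020 × 126 = 506500 W = 506.5 kW
  B: P = 100 × 271 = 27100 W = 27.1 kW
506.5 kW > 27.1 kW, so A is larger.
Final answer: A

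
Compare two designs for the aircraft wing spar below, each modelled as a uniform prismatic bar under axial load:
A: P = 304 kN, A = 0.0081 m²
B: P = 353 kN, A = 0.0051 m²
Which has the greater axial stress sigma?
Model: a uniform prismatic bar under axial load, so sigma = P / A (SI units).
  A: sigma = 304000 / 0.0081 = 3.753 × 10⁷ Pa = 37.53 MPa
  B: sigma = 353000 / 0.0051 = 6.922 × 10⁷ Pa = 69.22 MPa
69.22 MPa > 37.53 MPa, so B is larger.
Final answer: B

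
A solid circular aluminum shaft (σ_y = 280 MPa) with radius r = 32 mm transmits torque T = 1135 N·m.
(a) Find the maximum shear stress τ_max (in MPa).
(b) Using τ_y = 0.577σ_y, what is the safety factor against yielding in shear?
(a) For a solid circular shaft, τ_max = T·r/J with J = π·r^4/2, i.e. τ_max = 2·T / (π·r^3). Convert r = 32 mm = 0.032 m.
  τ_max = (2 × 1135) / (π × 0.032^3) = 2.205 × 10⁷ Pa = 22.05 MPa
(b) τ_y = 0.577 × 280 = 161.56 MPa
  SF = τ_y/τ_max = 161.56 / 22.05 = 7.327
Final answer: (a) τ_max = 22.05 MPa, (b) SF = 7.327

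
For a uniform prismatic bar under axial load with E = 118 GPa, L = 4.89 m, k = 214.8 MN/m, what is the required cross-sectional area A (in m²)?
Model: a uniform prismatic bar under axial load, so k = (A·E) / L.
Solve for A: A = (k·L) / E.
Convert to SI units:
  E = 118 GPa = 1.18 × 10¹¹ Pa
  k = 214.8 MN/m = 2.148 × 10⁸ N/m
Substitute:
  A = ((2.148 × 10⁸) × 4.89) / (1.18 × 10¹¹)
  A = 0.008901 m²
Final answer: A = 0.008901 m²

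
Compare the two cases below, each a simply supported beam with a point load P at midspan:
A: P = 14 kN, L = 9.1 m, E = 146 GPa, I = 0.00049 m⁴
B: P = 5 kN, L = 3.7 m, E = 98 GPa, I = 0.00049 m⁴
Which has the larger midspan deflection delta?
Model: a simply supported beam with a point load P at midspan, so delta = (P·L^3) / (48·E·I) (SI units).
  A: delta = (14000 × 9.1^3) / (48 × (1.46 × 10¹¹) × 0.00049) = 0.003072 m = 3.072 mm
  B: delta = (5000 × 3.7^3) / (48 × (9.8 × 10¹⁰) × 0.00049) = 0.0001099 m = 0.1099 mm
3.072 mm > 0.1099 mm, so A is larger.
Final answer: A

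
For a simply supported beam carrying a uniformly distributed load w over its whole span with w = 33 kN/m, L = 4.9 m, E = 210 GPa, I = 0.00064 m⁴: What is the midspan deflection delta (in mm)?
Model: a simply supported beam carrying a uniformly distributed load w over its whole span, so delta = (5·w·L^4) / (384·E·I).
Convert to SI units:
  w = 33 kN/m = 33000 N/m
  E = 210 GPa = 2.1 × 10¹¹ Pa
Substitute:
  delta = (5 × 33000 × 4.9^4) / (384 × (2.1 × 10¹¹) × 0.00064)
  delta = 0.001843 m
Convert: delta = 0.001843 m = 1.843 mm
Final answer: delta = 1.843 mm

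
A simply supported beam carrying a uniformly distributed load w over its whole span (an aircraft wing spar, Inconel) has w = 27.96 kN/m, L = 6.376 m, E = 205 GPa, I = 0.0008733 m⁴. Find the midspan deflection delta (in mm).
Model: a simply supported beam carrying a uniformly distributed load w over its whole span, so delta = (5·w·L^4) / (384·E·I).
Convert to SI units:
  w = 27.96 kN/m = 27960 N/m
  E = 205 GPa = 2.05 × 10¹¹ Pa
Substitute:
  delta = (5 × 27960 × 6.376^4) / (384 × (2.05 × 10¹¹) × 0.0008733)
  delta = 0.003361 m
Convert: delta = 0.003361 m = 3.361 mm
Final answer: delta = 3.361 mm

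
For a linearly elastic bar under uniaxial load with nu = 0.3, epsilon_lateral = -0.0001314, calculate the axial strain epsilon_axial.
Model: a linearly elastic bar under uniaxial load, so epsilon_lateral = -nu·epsilon_axial.
Solve for epsilon_axial: epsilon_axial = -epsilon_lateral / nu.
Substitute:
  epsilon_axial = -(-0.0001314) / 0.3
  epsilon_axial = 0.000438
Final answer: epsilon_axial = 0.000438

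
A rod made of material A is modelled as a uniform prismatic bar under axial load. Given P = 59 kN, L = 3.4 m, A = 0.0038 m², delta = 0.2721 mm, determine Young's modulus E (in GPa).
Model: a uniform prismatic bar under axial load, so delta = (P·L) / (A·E).
Solve for E: E = (P·L) / (delta·A).
Convert to SI units:
  P = 59 kN = 59000 N
  delta = 0.2721 mm = 0.0002721 m
Substitute:
  E = (59000 × 3.4) / (0.0002721 × 0.0038)
  E = 1.94 × 10¹¹ Pa
Convert: E = 1.94 × 10¹¹ Pa = 194 GPa
Final answer: E = 194 GPa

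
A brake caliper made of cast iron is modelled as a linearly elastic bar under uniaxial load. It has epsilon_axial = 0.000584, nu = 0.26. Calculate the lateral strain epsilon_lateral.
Model: a linearly elastic bar under uniaxial load, so epsilon_lateral = -nu·epsilon_axial.
Substitute:
  epsilon_lateral = -(0.26 × 0.000584)
  epsilon_lateral = -0.0001518
Final answer: epsilon_lateral = -0.0001518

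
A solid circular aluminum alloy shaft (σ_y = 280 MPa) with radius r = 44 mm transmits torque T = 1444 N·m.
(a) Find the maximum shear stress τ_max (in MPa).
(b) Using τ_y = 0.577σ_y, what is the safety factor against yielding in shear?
(a) For a solid circular shaft, τ_max = T·r/J with J = π·r^4/2, i.e. τ_max = 2·T / (π·r^3). Convert r = 44 mm = 0.044 m.
  τ_max = (2 × 1444) / (π × 0.044^3) = 1.079 × 10⁷ Pa = 10.79 MPa
(b) τ_y = 0.577 × 280 = 161.56 MPa
  SF = τ_y/τ_max = 161.56 / 10.79 = 14.97
Final answer: (a) τ_max = 10.79 MPa, (b) SF = 14.97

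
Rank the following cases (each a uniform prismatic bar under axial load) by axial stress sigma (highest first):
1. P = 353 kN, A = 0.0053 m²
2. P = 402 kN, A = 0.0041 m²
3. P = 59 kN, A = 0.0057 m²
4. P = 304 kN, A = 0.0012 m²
Model: a uniform prismatic bar under axial load, so sigma = P / A (SI units).
  Case 1: sigma = 353000 / 0.0053 = 6.66 × 10⁷ Pa = 66.6 MPa
  Case 2: sigma = 402000 / 0.0041 = 9.805 × 10⁷ Pa = 98.05 MPa
  Case 3: sigma = 59000 / 0.0057 = 1.035 × 10⁷ Pa = 10.35 MPa
  Case 4: sigma = 304000 / 0.0012 = 2.533 × 10⁸ Pa = 253.3 MPa
Ordering: 253.3 MPa (case 4) > 98.05 MPa (case 2) > 66.6 MPa (case 1) > 10.35 MPa (case 3)
Final answer: 4, 2, 1, 3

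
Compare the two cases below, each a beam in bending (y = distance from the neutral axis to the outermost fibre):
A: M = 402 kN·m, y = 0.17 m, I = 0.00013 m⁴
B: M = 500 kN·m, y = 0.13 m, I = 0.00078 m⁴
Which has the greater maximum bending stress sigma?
Model: a beam in bending (y = distance from the neutral axis to the outermost fibre), so sigma = (M·y) / I (SI units).
  A: sigma = (402000 × 0.17) / 0.00013 = 5.257 × 10⁸ Pa = 525.7 MPa
  B: sigma = (500000 × 0.13) / 0.00078 = 8.333 × 10⁷ Pa = 83.33 MPa
525.7 MPa > 83.33 MPa, so A is larger.
Final answer: A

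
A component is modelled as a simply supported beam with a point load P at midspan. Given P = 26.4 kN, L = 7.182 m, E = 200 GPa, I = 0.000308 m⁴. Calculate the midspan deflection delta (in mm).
Model: a simply supported beam with a point load P at midspan, so delta = (P·L^3) / (48·E·I).
Convert to SI units:
  P = 26.4 kN = 26400 N
  E = 200 GPa = 2 × 10¹¹ Pa
Substitute:
  delta = (26400 × 7.182^3) / (48 × (2 × 10¹¹) × 0.000308)
  delta = 0.003308 m
Convert: delta = 0.003308 m = 3.308 mm
Final answer: delta = 3.308 mm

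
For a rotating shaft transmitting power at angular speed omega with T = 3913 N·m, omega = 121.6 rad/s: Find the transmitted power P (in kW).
Model: a rotating shaft transmitting power at angular speed omega, so P = T·omega.
Substitute:
  P = 3913 × 121.6
  P = 475800 W
Convert: P = 475800 W = 475.8 kW
Final answer: P = 475.8 kW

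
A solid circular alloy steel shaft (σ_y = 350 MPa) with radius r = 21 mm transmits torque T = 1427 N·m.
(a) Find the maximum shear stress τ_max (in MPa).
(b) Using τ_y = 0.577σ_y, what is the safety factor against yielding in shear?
(a) For a solid circular shaft, τ_max = T·r/J with J = π·r^4/2, i.e. τ_max = 2·T / (π·r^3). Convert r = 21 mm = 0.021 m.
  τ_max = (2 × 1427) / (π × 0.021^3) = 9.809 × 10⁷ Pa = 98.09 MPa
(b) τ_y = 0.577 × 350 = 201.95 MPa
  SF = τ_y/τ_max = 201.95 / 98.09 = 2.059
Final answer: (a) τ_max = 98.09 MPa, (b) SF = 2.059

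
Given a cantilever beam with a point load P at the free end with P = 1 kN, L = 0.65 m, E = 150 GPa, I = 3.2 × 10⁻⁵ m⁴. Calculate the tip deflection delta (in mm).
Model: a cantilever beam with a point load P at the free end, so delta = (P·L^3) / (3·E·I).
Convert to SI units:
  P = 1 kN = 1000 N
  E = 150 GPa = 1.5 × 10¹¹ Pa
Substitute:
  delta = (1000 × 0.65^3) / (3 × (1.5 × 10¹¹) × (3.2 × 10⁻⁵))
  delta = 1.907 × 10⁻⁵ m
Convert: delta = 1.907 × 10⁻⁵ m = 0.01907 mm
Final answer: delta = 0.01907 mm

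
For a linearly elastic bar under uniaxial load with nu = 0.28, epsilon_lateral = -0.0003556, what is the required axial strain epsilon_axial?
Model: a linearly elastic bar under uniaxial load, so epsilon_lateral = -nu·epsilon_axial.
Solve for epsilon_axial: epsilon_axial = -epsilon_lateral / nu.
Substitute:
  epsilon_axial = -(-0.0003556) / 0.28
  epsilon_axial = 0.00127
Final answer: epsilon_axial = 0.00127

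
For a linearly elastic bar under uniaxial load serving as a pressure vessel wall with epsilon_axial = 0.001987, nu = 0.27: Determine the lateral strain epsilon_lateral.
Model: a linearly elastic bar under uniaxial load, so epsilon_lateral = -nu·epsilon_axial.
Substitute:
  epsilon_lateral = -(0.27 × 0.001987)
  epsilon_lateral = -0.0005365
Final answer: epsilon_lateral = -0.0005365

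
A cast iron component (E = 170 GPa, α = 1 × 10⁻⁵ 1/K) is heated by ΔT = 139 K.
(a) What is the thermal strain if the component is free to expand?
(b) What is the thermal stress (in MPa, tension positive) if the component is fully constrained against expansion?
(a) Free thermal strain ε_th = α·ΔT = (1 × 10⁻⁵) × 139 = 0.00139
(b) Fully constrained, the expansion is suppressed, so σ = -E·α·ΔT. Convert E = 170 GPa = 1.7 × 10¹¹ Pa.
  σ = -(1.7 × 10¹¹) × (1 × 10⁻⁵) × 139 = -2.363 × 10⁸ Pa = -236.3 MPa (compressive)
Final answer: (a) ε_th = 0.00139, (b) σ = -236.3 MPa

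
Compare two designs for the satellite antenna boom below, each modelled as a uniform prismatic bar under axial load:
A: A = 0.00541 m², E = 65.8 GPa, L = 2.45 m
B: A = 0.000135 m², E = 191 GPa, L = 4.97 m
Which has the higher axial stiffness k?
Model: a uniform prismatic bar under axial load, so k = (A·E) / L (SI units).
  A: k = (0.00541 × (6.58 × 10¹⁰)) / 2.45 = 1.453 × 10⁸ N/m = 145.3 MN/m
  B: k = (0.000135 × (1.91 × 10¹¹)) / 4.97 = 5.188 × 10⁶ N/m = 5.188 MN/m
145.3 MN/m > 5.188 MN/m, so A is larger.
Final answer: A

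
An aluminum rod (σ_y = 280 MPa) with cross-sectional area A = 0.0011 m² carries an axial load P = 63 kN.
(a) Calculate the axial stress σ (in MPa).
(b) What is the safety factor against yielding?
(a) Axial stress σ = P/A. Convert P = 63 kN = 63000 N.
  σ = 63000 / 0.0011 = 5.727 × 10⁷ Pa = 57.27 MPa
(b) Safety factor SF = σ_y/σ = 280 / 57.27 = 4.889
Final answer: (a) σ = 57.27 MPa, (b) SF = 4.889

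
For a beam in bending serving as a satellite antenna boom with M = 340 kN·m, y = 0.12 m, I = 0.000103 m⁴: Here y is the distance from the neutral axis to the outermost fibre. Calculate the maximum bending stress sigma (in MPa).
Model: a beam in bending, so sigma = (M·y) / I.
Convert to SI units:
  M = 340 kN·m = 340000 N·m
Substitute:
  sigma = (340000 × 0.12) / 0.000103
  sigma = 3.961 × 10⁸ Pa
Convert: sigma = 3.961 × 10⁸ Pa = 396.1 MPa
Final answer: sigma = 396.1 MPa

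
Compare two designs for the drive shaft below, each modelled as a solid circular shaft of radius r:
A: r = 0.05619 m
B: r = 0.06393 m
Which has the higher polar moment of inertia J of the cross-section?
Model: a solid circular shaft of radius r, so J = (π·r^4) / 2 (SI units).
  A: J = (π × 0.05619^4) / 2 = 1.566 × 10⁻⁵ m⁴
  B: J = (π × 0.06393^4) / 2 = 2.624 × 10⁻⁵ m⁴
2.624 × 10⁻⁵ m⁴ > 1.566 × 10⁻⁵ m⁴, so B is larger.
Final answer: B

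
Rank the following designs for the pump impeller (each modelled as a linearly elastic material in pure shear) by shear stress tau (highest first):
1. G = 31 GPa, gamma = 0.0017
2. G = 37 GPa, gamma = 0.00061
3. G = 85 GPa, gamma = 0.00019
Model: a linearly elastic material in pure shear, so tau = G·gamma (SI units).
  Case 1: tau = (3.1 × 10¹⁰) × 0.0017 = 5.27 × 10⁷ Pa = 52.7 MPa
  Case 2: tau = (3.7 × 10¹⁰) × 0.00061 = 2.257 × 10⁷ Pa = 22.57 MPa
  Case 3: tau = (8.5 × 10¹⁰) × 0.00019 = 1.615 × 10⁷ Pa = 16.15 MPa
Ordering: 52.7 MPa (case 1) > 22.57 MPa (case 2) > 16.15 MPa (case 3)
Final answer: 1, 2, 3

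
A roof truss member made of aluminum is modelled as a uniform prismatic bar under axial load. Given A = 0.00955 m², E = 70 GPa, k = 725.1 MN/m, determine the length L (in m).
Model: a uniform prismatic bar under axial load, so k = (A·E) / L.
Solve for L: L = (A·E) / k.
Convert to SI units:
  E = 70 GPa = 7 × 10¹⁰ Pa
  k = 725.1 MN/m = 7.251 × 10⁸ N/m
Substitute:
  L = (0.00955 × (7 × 10¹⁰)) / (7.251 × 10⁸)
  L = 0.9219 m
Final answer: L = 0.9219 m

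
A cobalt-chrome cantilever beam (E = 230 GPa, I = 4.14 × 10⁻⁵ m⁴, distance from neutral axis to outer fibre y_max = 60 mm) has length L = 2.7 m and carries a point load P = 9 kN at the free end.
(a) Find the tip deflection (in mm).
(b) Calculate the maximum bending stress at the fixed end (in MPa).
(a) Tip deflection of a cantilever with an end point load: δ = P·L^3 / (3·E·I). Convert P = 9 kN = 9000 N, E = 230 GPa = 2.3 × 10¹¹ Pa.
  δ = (9000 × 2.7^3) / (3 × (2.3 × 10¹¹) × (4.14 × 10⁻⁵)) = 0.006201 m = 6.201 mm
(b) Maximum bending moment at the fixed end: M = P·L = 9000 × 2.7 = 24300 N·m. Convert y_max = 60 mm = 0.06 m.
  σ = M·y_max / I = (24300 × 0.06) / (4.14 × 10⁻⁵) = 3.522 × 10⁷ Pa = 35.22 MPa
Final answer: (a) δ = 6.201 mm, (b) σ = 35.22 MPa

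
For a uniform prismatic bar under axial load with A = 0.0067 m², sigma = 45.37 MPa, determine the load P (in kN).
Model: a uniform prismatic bar under axial load, so sigma = P / A.
Solve for P: P = sigma·A.
Convert to SI units:
  sigma = 45.37 MPa = 4.537 × 10⁷ Pa
Substitute:
  P = (4.537 × 10⁷) × 0.0067
  P = 304000 N
Convert: P = 304000 N = 304 kN
Final answer: P = 304 kN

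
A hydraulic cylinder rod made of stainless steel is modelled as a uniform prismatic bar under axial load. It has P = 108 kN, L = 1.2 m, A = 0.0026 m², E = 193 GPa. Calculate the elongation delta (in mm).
Model: a uniform prismatic bar under axial load, so delta = (P·L) / (A·E).
Convert to SI units:
  P = 108 kN = 108000 N
  E = 193 GPa = 1.93 × 10¹¹ Pa
Substitute:
  delta = (108000 × 1.2) / (0.0026 × (1.93 × 10¹¹))
  delta = 0.0002583 m
Convert: delta = 0.0002583 m = 0.2583 mm
Final answer: delta = 0.2583 mm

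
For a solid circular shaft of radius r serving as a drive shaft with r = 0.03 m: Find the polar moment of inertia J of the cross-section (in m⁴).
Model: a solid circular shaft of radius r, so J = (π·r^4) / 2.
Substitute:
  J = (π × 0.03^4) / 2
  J = 1.272 × 10⁻⁶ m⁴
Final answer: J = 1.272 × 10⁻⁶ m⁴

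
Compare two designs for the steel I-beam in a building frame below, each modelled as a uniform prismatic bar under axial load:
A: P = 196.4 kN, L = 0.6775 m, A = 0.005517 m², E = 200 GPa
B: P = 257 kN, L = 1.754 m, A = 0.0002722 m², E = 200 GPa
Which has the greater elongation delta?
Model: a uniform prismatic bar under axial load, so delta = (P·L) / (A·E) (SI units).
  A: delta = (196400 × 0.6775) / (0.005517 × (2 × 10¹¹)) = 0.0001206 m = 0.1206 mm
  B: delta = (257000 × 1.754) / (0.0002722 × (2 × 10¹¹)) = 0.00828 m = 8.28 mm
8.28 mm > 0.1206 mm, so B is larger.
Final answer: B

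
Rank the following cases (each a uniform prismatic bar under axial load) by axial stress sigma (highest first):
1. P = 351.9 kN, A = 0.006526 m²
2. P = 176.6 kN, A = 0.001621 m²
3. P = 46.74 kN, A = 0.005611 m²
Model: a uniform prismatic bar under axial load, so sigma = P / A (SI units).
  Case 1: sigma = 351900 / 0.006526 = 5.392 × 10⁷ Pa = 53.92 MPa
  Case 2: sigma = 176600 / 0.001621 = 1.089 × 10⁸ Pa = 108.9 MPa
  Case 3: sigma = 46740 / 0.005611 = 8.33 × 10⁶ Pa = 8.33 MPa
Ordering: 108.9 MPa (case 2) > 53.92 MPa (case 1) > 8.33 MPa (case 3)
Final answer: 2, 1, 3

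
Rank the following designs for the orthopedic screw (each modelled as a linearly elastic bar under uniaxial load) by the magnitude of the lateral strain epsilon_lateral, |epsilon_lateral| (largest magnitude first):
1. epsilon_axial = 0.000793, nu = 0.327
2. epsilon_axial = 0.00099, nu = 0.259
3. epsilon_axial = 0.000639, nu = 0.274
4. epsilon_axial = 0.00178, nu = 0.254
Model: a linearly elastic bar under uniaxial load, so epsilon_lateral = -nu·epsilon_axial (SI units).
  Case 1: epsilon_lateral = -(0.327 × 0.000793) = -0.0002593
  Case 2: epsilon_lateral = -(0.259 × 0.00099) = -0.0002564
  Case 3: epsilon_lateral = -(0.274 × 0.000639) = -0.0001751
  Case 4: epsilon_lateral = -(0.254 × 0.00178) = -0.0004521
Ordering by |epsilon_lateral|: 0.0004521 (case 4) > 0.0002593 (case 1) > 0.0002564 (case 2) > 0.0001751 (case 3)
Final answer: 4, 1, 2, 3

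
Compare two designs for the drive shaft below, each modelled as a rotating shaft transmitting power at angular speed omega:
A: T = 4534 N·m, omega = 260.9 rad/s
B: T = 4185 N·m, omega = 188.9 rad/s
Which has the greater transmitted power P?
Model: a rotating shaft transmitting power at angular speed omega, so P = T·omega (SI units).
  A: P = 4534 × 260.9 = 1.183 × 10⁶ W = 1183 kW
  B: P = 4185 × 188.9 = 790500 W = 790.5 kW
1183 kW > 790.5 kW, so A is larger.
Final answer: A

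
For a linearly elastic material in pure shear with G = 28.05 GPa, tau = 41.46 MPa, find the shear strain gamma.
Model: a linearly elastic material in pure shear, so tau = G·gamma.
Solve for gamma: gamma = tau / G.
Convert to SI units:
  G = 28.05 GPa = 2.805 × 10¹⁰ Pa
  tau = 41.46 MPa = 4.146 × 10⁷ Pa
Substitute:
  gamma = (4.146 × 10⁷) / (2.805 × 10¹⁰)
  gamma = 0.001478
Final answer: gamma = 0.001478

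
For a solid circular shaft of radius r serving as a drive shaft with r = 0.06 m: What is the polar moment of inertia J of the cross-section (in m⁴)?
Model: a solid circular shaft of radius r, so J = (π·r^4) / 2.
Substitute:
  J = (π × 0.06^4) / 2
  J = 2.036 × 10⁻⁵ m⁴
Final answer: J = 2.036 × 10⁻⁵ m⁴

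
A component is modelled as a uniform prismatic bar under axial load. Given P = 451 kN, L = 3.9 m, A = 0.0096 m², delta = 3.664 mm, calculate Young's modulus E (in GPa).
Model: a uniform prismatic bar under axial load, so delta = (P·L) / (A·E).
Solve for E: E = (P·L) / (delta·A).
Convert to SI units:
  P = 451 kN = 451000 N
  delta = 3.664 mm = 0.003664 m
Substitute:
  E = (451000 × 3.9) / (0.003664 × 0.0096)
  E = 5.001 × 10¹⁰ Pa
Convert: E = 5.001 × 10¹⁰ Pa = 50.01 GPa
Final answer: E = 50.01 GPa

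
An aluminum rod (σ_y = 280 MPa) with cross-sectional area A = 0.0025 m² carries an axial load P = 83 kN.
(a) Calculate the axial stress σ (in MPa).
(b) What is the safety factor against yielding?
(a) Axial stress σ = P/A. Convert P = 83 kN = 83000 N.
  σ = 83000 / 0.0025 = 3.32 × 10⁷ Pa = 33.2 MPa
(b) Safety factor SF = σ_y/σ = 280 / 33.2 = 8.434
Final answer: (a) σ = 33.2 MPa, (b) SF = 8.434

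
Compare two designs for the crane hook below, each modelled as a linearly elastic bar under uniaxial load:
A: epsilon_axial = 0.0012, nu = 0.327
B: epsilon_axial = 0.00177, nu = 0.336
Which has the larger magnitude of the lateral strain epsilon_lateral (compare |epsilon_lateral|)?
Model: a linearly elastic bar under uniaxial load, so epsilon_lateral = -nu·epsilon_axial (SI units).
  A: epsilon_lateral = -(0.327 × 0.0012) = -0.0003924
  B: epsilon_lateral = -(0.336 × 0.00177) = -0.0005947
|epsilon_lateral|: A = 0.0003924, B = 0.0005947, so B is larger in magnitude.
Final answer: B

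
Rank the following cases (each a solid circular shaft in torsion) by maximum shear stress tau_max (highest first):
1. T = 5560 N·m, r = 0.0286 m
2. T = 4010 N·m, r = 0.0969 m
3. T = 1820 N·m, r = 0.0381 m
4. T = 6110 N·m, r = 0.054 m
Model: a solid circular shaft in torsion, so tau_max = (2·T) / (π·r^3) (SI units).
  Case 1: tau_max = (2 × 5560) / (π × 0.0286^3) = 1.513 × 10⁸ Pa = 151.3 MPa
  Case 2: tau_max = (2 × 4010) / (π × 0.0969^3) = 2.806 × 10⁶ Pa = 2.806 MPa
  Case 3: tau_max = (2 × 1820) / (π × 0.0381^3) = 2.095 × 10⁷ Pa = 20.95 MPa
  Case 4: tau_max = (2 × 6110) / (π × 0.054^3) = 2.47 × 10⁷ Pa = 24.7 MPa
Ordering: 151.3 MPa (case 1) > 24.7 MPa (case 4) > 20.95 MPa (case 3) > 2.806 MPa (case 2)
Final answer: 1, 4, 3, 2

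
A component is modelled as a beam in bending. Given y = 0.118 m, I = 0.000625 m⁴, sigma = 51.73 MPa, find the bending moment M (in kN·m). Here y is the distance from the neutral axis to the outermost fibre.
Model: a beam in bending, so sigma = (M·y) / I.
Solve for M: M = (sigma·I) / y.
Convert to SI units:
  sigma = 51.73 MPa = 5.173 × 10⁷ Pa
Substitute:
  M = ((5.173 × 10⁷) × 0.000625) / 0.118
  M = 274000 N·m
Convert: M = 274000 N·m = 274 kN·m
Final answer: M = 274 kN·m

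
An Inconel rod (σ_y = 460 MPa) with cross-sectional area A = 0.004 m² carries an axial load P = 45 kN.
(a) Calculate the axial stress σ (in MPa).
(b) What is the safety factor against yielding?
(a) Axial stress σ = P/A. Convert P = 45 kN = 45000 N.
  σ = 45000 / 0.004 = 1.125 × 10⁷ Pa = 11.25 MPa
(b) Safety factor SF = σ_y/σ = 460 / 11.25 = 40.89
Final answer: (a) σ = 11.25 MPa, (b) SF = 40.89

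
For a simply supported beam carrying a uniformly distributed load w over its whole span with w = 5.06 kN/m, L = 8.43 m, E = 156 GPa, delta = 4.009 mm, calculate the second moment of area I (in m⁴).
Model: a simply supported beam carrying a uniformly distributed load w over its whole span, so delta = (5·w·L^4) / (384·E·I).
Solve for I: I = (5·w·L^4) / (384·delta·E).
Convert to SI units:
  w = 5.06 kN/m = 5060 N/m
  E = 156 GPa = 1.56 × 10¹¹ Pa
  delta = 4.009 mm = 0.004009 m
Substitute:
  I = (5 × 5060 × 8.43^4) / (384 × 0.004009 × (1.56 × 10¹¹))
  I = 0.000532 m⁴
Final answer: I = 0.000532 m⁴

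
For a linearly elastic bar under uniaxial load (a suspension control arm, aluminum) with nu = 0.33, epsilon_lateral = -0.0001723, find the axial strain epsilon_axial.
Model: a linearly elastic bar under uniaxial load, so epsilon_lateral = -nu·epsilon_axial.
Solve for epsilon_axial: epsilon_axial = -epsilon_lateral / nu.
Substitute:
  epsilon_axial = -(-0.0001723) / 0.33
  epsilon_axial = 0.0005221
Final answer: epsilon_axial = 0.0005221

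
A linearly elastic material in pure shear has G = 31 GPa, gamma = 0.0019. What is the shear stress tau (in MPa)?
Model: a linearly elastic material in pure shear, so tau = G·gamma.
Convert to SI units:
  G = 31 GPa = 3.1 × 10¹⁰ Pa
Substitute:
  tau = (3.1 × 10¹⁰) × 0.0019
  tau = 5.89 × 10⁷ Pa
Convert: tau = 5.89 × 10⁷ Pa = 58.9 MPa
Final answer: tau = 58.9 MPa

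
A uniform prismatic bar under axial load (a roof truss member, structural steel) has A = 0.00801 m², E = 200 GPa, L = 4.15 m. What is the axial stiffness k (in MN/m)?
Model: a uniform prismatic bar under axial load, so k = (A·E) / L.
Convert to SI units:
  E = 200 GPa = 2 × 10¹¹ Pa
Substitute:
  k = (0.00801 × (2 × 10¹¹)) / 4.15
  k = 3.86 × 10⁸ N/m
Convert: k = 3.86 × 10⁸ N/m = 386 MN/m
Final answer: k = 386 MN/m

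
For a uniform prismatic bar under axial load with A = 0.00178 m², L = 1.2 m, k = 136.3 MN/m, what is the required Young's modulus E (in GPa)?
Model: a uniform prismatic bar under axial load, so k = (A·E) / L.
Solve for E: E = (k·L) / A.
Convert to SI units:
  k = 136.3 MN/m = 1.363 × 10⁸ N/m
Substitute:
  E = ((1.363 × 10⁸) × 1.2) / 0.00178
  E = 9.189 × 10¹⁰ Pa
Convert: E = 9.189 × 10¹⁰ Pa = 91.89 GPa
Final answer: E = 91.89 GPa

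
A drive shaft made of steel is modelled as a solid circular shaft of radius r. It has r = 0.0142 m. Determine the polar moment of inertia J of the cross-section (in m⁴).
Model: a solid circular shaft of radius r, so J = (π·r^4) / 2.
Substitute:
  J = (π × 0.0142^4) / 2
  J = 6.387 × 10⁻⁸ m⁴
Final answer: J = 6.387 × 10⁻⁸ m⁴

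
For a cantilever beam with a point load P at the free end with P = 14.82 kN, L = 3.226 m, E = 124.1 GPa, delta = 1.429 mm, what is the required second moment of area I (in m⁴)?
Model: a cantilever beam with a point load P at the free end, so delta = (P·L^3) / (3·E·I).
Solve for I: I = (P·L^3) / (3·delta·E).
Convert to SI units:
  P = 14.82 kN = 14820 N
  E = 124.1 GPa = 1.241 × 10¹¹ Pa
  delta = 1.429 mm = 0.001429 m
Substitute:
  I = (14820 × 3.226^3) / (3 × 0.001429 × (1.241 × 10¹¹))
  I = 0.0009352 m⁴
Final answer: I = 0.0009352 m⁴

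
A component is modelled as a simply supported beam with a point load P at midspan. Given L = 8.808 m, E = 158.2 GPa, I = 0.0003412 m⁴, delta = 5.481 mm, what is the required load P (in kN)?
Model: a simply supported beam with a point load P at midspan, so delta = (P·L^3) / (48·E·I).
Solve for P: P = (48·delta·E·I) / L^3.
Convert to SI units:
  E = 158.2 GPa = 1.582 × 10¹¹ Pa
  delta = 5.481 mm = 0.005481 m
Substitute:
  P = (48 × 0.005481 × (1.582 × 10¹¹) × 0.0003412) / 8.808^3
  P = 20780 N
Convert: P = 20780 N = 20.78 kN
Final answer: P = 20.78 kN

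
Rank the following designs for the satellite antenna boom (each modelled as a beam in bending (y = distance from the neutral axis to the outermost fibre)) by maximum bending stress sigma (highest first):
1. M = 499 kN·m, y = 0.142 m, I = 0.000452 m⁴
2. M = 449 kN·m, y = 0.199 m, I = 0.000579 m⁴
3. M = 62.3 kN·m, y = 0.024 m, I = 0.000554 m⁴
Model: a beam in bending (y = distance from the neutral axis to the outermost fibre), so sigma = (M·y) / I (SI units).
  Case 1: sigma = (499000 × 0.142) / 0.000452 = 1.568 × 10⁸ Pa = 156.8 MPa
  Case 2: sigma = (449000 × 0.199) / 0.000579 = 1.543 × 10⁸ Pa = 154.3 MPa
  Case 3: sigma = (62300 × 0.024) / 0.000554 = 2.699 × 10⁶ Pa = 2.699 MPa
Ordering: 156.8 MPa (case 1) > 154.3 MPa (case 2) > 2.699 MPa (case 3)
Final answer: 1, 2, 3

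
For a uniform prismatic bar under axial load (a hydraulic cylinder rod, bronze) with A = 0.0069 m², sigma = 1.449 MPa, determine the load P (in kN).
Model: a uniform prismatic bar under axial load, so sigma = P / A.
Solve for P: P = sigma·A.
Convert to SI units:
  sigma = 1.449 MPa = 1.449 × 10⁶ Pa
Substitute:
  P = (1.449 × 10⁶) × 0.0069
  P = 9998 N
Convert: P = 9998 N = 9.998 kN
Final answer: P = 9.998 kN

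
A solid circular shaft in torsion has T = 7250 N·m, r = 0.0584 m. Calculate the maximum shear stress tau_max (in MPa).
Model: a solid circular shaft in torsion, so tau_max = (2·T) / (π·r^3).
Substitute:
  tau_max = (2 × 7250) / (π × 0.0584^3)
  tau_max = 2.317 × 10⁷ Pa
Convert: tau_max = 2.317 × 10⁷ Pa = 23.17 MPa
Final answer: tau_max = 23.17 MPa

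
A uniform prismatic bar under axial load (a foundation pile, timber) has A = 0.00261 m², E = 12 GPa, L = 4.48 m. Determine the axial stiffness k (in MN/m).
Model: a uniform prismatic bar under axial load, so k = (A·E) / L.
Convert to SI units:
  E = 12 GPa = 1.2 × 10¹⁰ Pa
Substitute:
  k = (0.00261 × (1.2 × 10¹⁰)) / 4.48
  k = 6.991 × 10⁶ N/m
Convert: k = 6.991 × 10⁶ N/m = 6.991 MN/m
Final answer: k = 6.991 MN/m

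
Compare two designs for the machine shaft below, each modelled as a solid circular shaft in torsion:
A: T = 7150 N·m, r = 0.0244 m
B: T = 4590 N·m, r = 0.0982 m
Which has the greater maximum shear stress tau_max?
Model: a solid circular shaft in torsion, so tau_max = (2·T) / (π·r^3) (SI units).
  A: tau_max = (2 × 7150) / (π × 0.0244^3) = 3.133 × 10⁸ Pa = 313.3 MPa
  B: tau_max = (2 × 4590) / (π × 0.0982^3) = 3.086 × 10⁶ Pa = 3.086 MPa
313.3 MPa > 3.086 MPa, so A is larger.
Final answer: A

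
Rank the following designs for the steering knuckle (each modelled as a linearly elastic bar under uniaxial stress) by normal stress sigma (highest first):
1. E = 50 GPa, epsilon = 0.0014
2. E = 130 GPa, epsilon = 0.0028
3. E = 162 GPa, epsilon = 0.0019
Model: a linearly elastic bar under uniaxial stress, so sigma = E·epsilon (SI units).
  Case 1: sigma = (5 × 10¹⁰) × 0.0014 = 7 × 10⁷ Pa = 70 MPa
  Case 2: sigma = (1.3 × 10¹¹) × 0.0028 = 3.64 × 10⁸ Pa = 364 MPa
  Case 3: sigma = (1.62 × 10¹¹) × 0.0019 = 3.078 × 10⁸ Pa = 307.8 MPa
Ordering: 364 MPa (case 2) > 307.8 MPa (case 3) > 70 MPa (case 1)
Final answer: 2, 3, 1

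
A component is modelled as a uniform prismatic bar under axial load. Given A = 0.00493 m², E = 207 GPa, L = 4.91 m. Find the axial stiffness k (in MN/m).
Model: a uniform prismatic bar under axial load, so k = (A·E) / L.
Convert to SI units:
  E = 207 GPa = 2.07 × 10¹¹ Pa
Substitute:
  k = (0.00493 × (2.07 × 10¹¹)) / 4.91
  k = 2.078 × 10⁸ N/m
Convert: k = 2.078 × 10⁸ N/m = 207.8 MN/m
Final answer: k = 207.8 MN/m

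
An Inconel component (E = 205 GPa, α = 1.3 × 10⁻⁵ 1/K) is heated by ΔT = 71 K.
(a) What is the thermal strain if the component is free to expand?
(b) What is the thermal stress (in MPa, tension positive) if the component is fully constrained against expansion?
(a) Free thermal strain ε_th = α·ΔT = (1.3 × 10⁻⁵) × 71 = 0.000923
(b) Fully constrained, the expansion is suppressed, so σ = -E·α·ΔT. Convert E = 205 GPa = 2.05 × 10¹¹ Pa.
  σ = -(2.05 × 10¹¹) × (1.3 × 10⁻⁵) × 71 = -1.892 × 10⁸ Pa = -189.2 MPa (compressive)
Final answer: (a) ε_th = 0.000923, (b) σ = -189.2 MPa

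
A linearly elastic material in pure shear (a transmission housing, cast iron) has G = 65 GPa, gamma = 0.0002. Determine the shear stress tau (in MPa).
Model: a linearly elastic material in pure shear, so tau = G·gamma.
Convert to SI units:
  G = 65 GPa = 6.5 × 10¹⁰ Pa
Substitute:
  tau = (6.5 × 10¹⁰) × 0.0002
  tau = 1.3 × 10⁷ Pa
Convert: tau = 1.3 × 10⁷ Pa = 13 MPa
Final answer: tau = 13 MPa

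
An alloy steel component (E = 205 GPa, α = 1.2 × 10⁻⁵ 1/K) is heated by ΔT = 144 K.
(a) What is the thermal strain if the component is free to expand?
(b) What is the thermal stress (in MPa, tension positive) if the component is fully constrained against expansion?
(a) Free thermal strain ε_th = α·ΔT = (1.2 × 10⁻⁵) × 144 = 0.001728
(b) Fully constrained, the expansion is suppressed, so σ = -E·α·ΔT. Convert E = 205 GPa = 2.05 × 10¹¹ Pa.
  σ = -(2.05 × 10¹¹) × (1.2 × 10⁻⁵) × 144 = -3.542 × 10⁸ Pa = -354.2 MPa (compressive)
Final answer: (a) ε_th = 0.001728, (b) σ = -354.2 MPa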